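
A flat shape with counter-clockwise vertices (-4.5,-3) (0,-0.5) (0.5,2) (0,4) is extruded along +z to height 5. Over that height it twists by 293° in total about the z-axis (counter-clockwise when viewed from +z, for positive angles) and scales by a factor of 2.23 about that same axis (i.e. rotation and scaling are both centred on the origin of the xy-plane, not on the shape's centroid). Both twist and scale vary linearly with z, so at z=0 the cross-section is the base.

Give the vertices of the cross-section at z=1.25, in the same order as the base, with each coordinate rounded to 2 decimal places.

Cross-section at z=1.25: (2.06,-6.76) (0.63,-0.19) (-2.32,1.38) (-5.01,1.51)

t = z/height = 1.25/5 = 0.25
s = 1 + (scale-1)·z/height = 1 + (2.23-1)·1.25/5 = 1.307500
θ = twist·z/height = 293°·1.25/5 = 73.2500° = 1.278454 rad
cos θ = 0.288196, sin θ = 0.957571 (intermediates below are computed at full precision and shown rounded to 5 d.p.)
v1: (-4.5,-3) → rotate → (1.57583,-5.17366) → ×s → (2.06040,-6.76456) → (2.06,-6.76)
v2: (0,-0.5) → rotate → (0.47879,-0.14410) → ×s → (0.62601,-0.18841) → (0.63,-0.19)
v3: (0.5,2) → rotate → (-1.77104,1.05518) → ×s → (-2.31564,1.37965) → (-2.32,1.38)
v4: (0,4) → rotate → (-3.83029,1.15279) → ×s → (-5.00810,1.50727) → (-5.01,1.51)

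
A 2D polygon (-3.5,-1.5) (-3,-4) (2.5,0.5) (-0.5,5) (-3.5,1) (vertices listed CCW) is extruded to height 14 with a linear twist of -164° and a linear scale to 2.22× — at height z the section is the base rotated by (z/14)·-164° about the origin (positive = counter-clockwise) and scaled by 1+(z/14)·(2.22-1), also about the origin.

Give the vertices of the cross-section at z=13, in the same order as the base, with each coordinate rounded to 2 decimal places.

Cross-section at z=13: (5.12,6.30) (1.70,10.53) (-4.22,-3.42) (5.90,-8.94) (7.60,1.58)

t = z/height = 13/14 = 0.928571
s = 1 + (scale-1)·z/height = 1 + (2.22-1)·13/14 = 2.132857
θ = twist·z/height = -164°·13/14 = -152.2857° = -2.657887 rad
cos θ = -0.885278, sin θ = -0.465063 (intermediates below are computed at full precision and shown rounded to 5 d.p.)
v1: (-3.5,-1.5) → rotate → (2.40088,2.95564) → ×s → (5.12073,6.30395) → (5.12,6.30)
v2: (-3,-4) → rotate → (0.79558,4.93630) → ×s → (1.69686,10.52842) → (1.70,10.53)
v3: (2.5,0.5) → rotate → (-1.98066,-1.60530) → ×s → (-4.22447,-3.42387) → (-4.22,-3.42)
v4: (-0.5,5) → rotate → (2.76795,-4.19386) → ×s → (5.90365,-8.94490) → (5.90,-8.94)
v5: (-3.5,1) → rotate → (3.56353,0.74244) → ×s → (7.60051,1.58352) → (7.60,1.58)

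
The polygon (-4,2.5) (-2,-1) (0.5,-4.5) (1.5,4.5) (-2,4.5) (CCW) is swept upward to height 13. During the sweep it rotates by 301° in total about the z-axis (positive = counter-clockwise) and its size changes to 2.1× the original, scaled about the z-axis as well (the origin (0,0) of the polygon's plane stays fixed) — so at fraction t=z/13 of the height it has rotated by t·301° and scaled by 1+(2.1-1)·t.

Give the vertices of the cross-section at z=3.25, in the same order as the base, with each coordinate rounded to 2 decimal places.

t = z/height = 3.25/13 = 0.25
s = 1 + (scale-1)·z/height = 1 + (2.1-1)·3.25/13 = 1.275000
θ = twist·z/height = 301°·3.25/13 = 75.2500° = 1.313360 rad
cos θ = 0.254602, sin θ = 0.967046 (intermediates below are computed at full precision and shown rounded to 5 d.p.)
v1: (-4,2.5) → rotate → (-3.43602,-3.23168) → ×s → (-4.38093,-4.12039) → (-4.38,-4.12)
v2: (-2,-1) → rotate → (0.45784,-2.18869) → ×s → (0.58375,-2.79058) → (0.58,-2.79)
v3: (0.5,-4.5) → rotate → (4.47901,-0.66219) → ×s → (5.71073,-0.84429) → (5.71,-0.84)
v4: (1.5,4.5) → rotate → (-3.96980,2.59628) → ×s → (-5.06150,3.31025) → (-5.06,3.31)
v5: (-2,4.5) → rotate → (-4.86091,-0.78838) → ×s → (-6.19766,-1.00519) → (-6.20,-1.01)

Cross-section at z=3.25: (-4.38,-4.12) (0.58,-2.79) (5.71,-0.84) (-5.06,3.31) (-6.20,-1.01)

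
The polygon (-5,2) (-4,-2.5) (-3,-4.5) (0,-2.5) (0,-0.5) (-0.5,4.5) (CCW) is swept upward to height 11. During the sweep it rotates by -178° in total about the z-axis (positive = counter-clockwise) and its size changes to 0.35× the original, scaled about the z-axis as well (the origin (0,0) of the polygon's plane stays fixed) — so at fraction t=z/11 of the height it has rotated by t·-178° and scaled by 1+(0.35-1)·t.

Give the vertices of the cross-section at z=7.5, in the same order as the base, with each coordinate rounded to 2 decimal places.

t = z/height = 7.5/11 = 0.681818
s = 1 + (scale-1)·z/height = 1 + (0.35-1)·7.5/11 = 0.556818
θ = twist·z/height = -178°·7.5/11 = -121.3636° = -2.118195 rad
cos θ = -0.520468, sin θ = -0.853881 (intermediates below are computed at full precision and shown rounded to 5 d.p.)
v1: (-5,2) → rotate → (4.31010,3.22847) → ×s → (2.39994,1.79767) → (2.40,1.80)
v2: (-4,-2.5) → rotate → (-0.05283,4.71669) → ×s → (-0.02942,2.62634) → (-0.03,2.63)
v3: (-3,-4.5) → rotate → (-2.28106,4.90375) → ×s → (-1.27014,2.73050) → (-1.27,2.73)
v4: (0,-2.5) → rotate → (-2.13470,1.30117) → ×s → (-1.18864,0.72451) → (-1.19,0.72)
v5: (0,-0.5) → rotate → (-0.42694,0.26023) → ×s → (-0.23773,0.14490) → (-0.24,0.14)
v6: (-0.5,4.5) → rotate → (4.10270,-1.91516) → ×s → (2.28446,-1.06640) → (2.28,-1.07)

Cross-section at z=7.5: (2.40,1.80) (-0.03,2.63) (-1.27,2.73) (-1.19,0.72) (-0.24,0.14) (2.28,-1.07)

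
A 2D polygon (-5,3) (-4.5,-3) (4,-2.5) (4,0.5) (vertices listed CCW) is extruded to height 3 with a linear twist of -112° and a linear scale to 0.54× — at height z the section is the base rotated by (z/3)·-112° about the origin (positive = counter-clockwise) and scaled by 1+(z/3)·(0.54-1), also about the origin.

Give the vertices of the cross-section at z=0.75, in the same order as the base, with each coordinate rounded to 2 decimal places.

t = z/height = 0.75/3 = 0.25
s = 1 + (scale-1)·z/height = 1 + (0.54-1)·0.75/3 = 0.885000
θ = twist·z/height = -112°·0.75/3 = -28.0000° = -0.488692 rad
cos θ = 0.882948, sin θ = -0.469472 (intermediates below are computed at full precision and shown rounded to 5 d.p.)
v1: (-5,3) → rotate → (-3.00632,4.99620) → ×s → (-2.66060,4.42164) → (-2.66,4.42)
v2: (-4.5,-3) → rotate → (-5.38168,-0.53622) → ×s → (-4.76279,-0.47456) → (-4.76,-0.47)
v3: (4,-2.5) → rotate → (2.35811,-4.08526) → ×s → (2.08693,-3.61545) → (2.09,-3.62)
v4: (4,0.5) → rotate → (3.76653,-1.43641) → ×s → (3.33338,-1.27123) → (3.33,-1.27)

Cross-section at z=0.75: (-2.66,4.42) (-4.76,-0.47) (2.09,-3.62) (3.33,-1.27)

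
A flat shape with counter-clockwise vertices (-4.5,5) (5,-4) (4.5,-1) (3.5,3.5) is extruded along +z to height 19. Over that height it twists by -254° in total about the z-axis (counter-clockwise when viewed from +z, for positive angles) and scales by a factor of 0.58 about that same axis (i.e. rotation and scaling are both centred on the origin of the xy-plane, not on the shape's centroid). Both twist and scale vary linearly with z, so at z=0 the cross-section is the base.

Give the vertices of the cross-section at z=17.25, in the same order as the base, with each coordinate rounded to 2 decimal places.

Cross-section at z=17.25: (-0.62,-4.11) (-0.05,3.96) (-1.29,2.54) (-3.05,0.30)

t = z/height = 17.25/19 = 0.907895
s = 1 + (scale-1)·z/height = 1 + (0.58-1)·17.25/19 = 0.618684
θ = twist·z/height = -254°·17.25/19 = -230.6053° = -4.024821 rad
cos θ = -0.634660, sin θ = 0.772792 (intermediates below are computed at full precision and shown rounded to 5 d.p.)
v1: (-4.5,5) → rotate → (-1.00799,-6.65086) → ×s → (-0.62363,-4.11478) → (-0.62,-4.11)
v2: (5,-4) → rotate → (-0.08213,6.40260) → ×s → (-0.05081,3.96119) → (-0.05,3.96)
v3: (4.5,-1) → rotate → (-2.08318,4.11222) → ×s → (-1.28883,2.54417) → (-1.29,2.54)
v4: (3.5,3.5) → rotate → (-4.92608,0.48346) → ×s → (-3.04769,0.29911) → (-3.05,0.30)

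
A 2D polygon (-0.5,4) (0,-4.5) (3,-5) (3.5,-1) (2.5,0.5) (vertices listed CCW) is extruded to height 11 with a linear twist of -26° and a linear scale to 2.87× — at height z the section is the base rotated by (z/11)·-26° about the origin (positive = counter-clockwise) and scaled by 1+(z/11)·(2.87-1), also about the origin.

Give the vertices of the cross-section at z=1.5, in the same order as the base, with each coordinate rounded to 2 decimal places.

t = z/height = 1.5/11 = 0.136364
s = 1 + (scale-1)·z/height = 1 + (2.87-1)·1.5/11 = 1.255000
θ = twist·z/height = -26°·1.5/11 = -3.5455° = -0.061880 rad
cos θ = 0.998086, sin θ = -0.061840 (intermediates below are computed at full precision and shown rounded to 5 d.p.)
v1: (-0.5,4) → rotate → (-0.25168,4.02326) → ×s → (-0.31586,5.04920) → (-0.32,5.05)
v2: (0,-4.5) → rotate → (-0.27828,-4.49139) → ×s → (-0.34924,-5.63669) → (-0.35,-5.64)
v3: (3,-5) → rotate → (2.68506,-5.17595) → ×s → (3.36975,-6.49582) → (3.37,-6.50)
v4: (3.5,-1) → rotate → (3.43146,-1.21453) → ×s → (4.30648,-1.52423) → (4.31,-1.52)
v5: (2.5,0.5) → rotate → (2.52614,0.34444) → ×s → (3.17030,0.43227) → (3.17,0.43)

Cross-section at z=1.5: (-0.32,5.05) (-0.35,-5.64) (3.37,-6.50) (4.31,-1.52) (3.17,0.43)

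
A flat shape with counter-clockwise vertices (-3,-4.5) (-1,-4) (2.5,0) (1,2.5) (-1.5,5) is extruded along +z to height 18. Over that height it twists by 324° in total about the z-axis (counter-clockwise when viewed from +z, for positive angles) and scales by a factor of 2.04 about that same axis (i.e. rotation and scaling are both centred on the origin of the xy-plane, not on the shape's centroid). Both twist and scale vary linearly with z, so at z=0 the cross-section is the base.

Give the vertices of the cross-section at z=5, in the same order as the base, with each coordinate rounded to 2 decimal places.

t = z/height = 5/18 = 0.277778
s = 1 + (scale-1)·z/height = 1 + (2.04-1)·5/18 = 1.288889
θ = twist·z/height = 324°·5/18 = 90.0000° = 1.570796 rad
cos θ = 0.000000, sin θ = 1.000000 (intermediates below are computed at full precision and shown rounded to 5 d.p.)
v1: (-3,-4.5) → rotate → (4.50000,-3.00000) → ×s → (5.80000,-3.86667) → (5.80,-3.87)
v2: (-1,-4) → rotate → (4.00000,-1.00000) → ×s → (5.15556,-1.28889) → (5.16,-1.29)
v3: (2.5,0) → rotate → (0.00000,2.50000) → ×s → (0.00000,3.22222) → (0.00,3.22)
v4: (1,2.5) → rotate → (-2.50000,1.00000) → ×s → (-3.22222,1.28889) → (-3.22,1.29)
v5: (-1.5,5) → rotate → (-5.00000,-1.50000) → ×s → (-6.44444,-1.93333) → (-6.44,-1.93)

Cross-section at z=5: (5.80,-3.87) (5.16,-1.29) (0.00,3.22) (-3.22,1.29) (-6.44,-1.93)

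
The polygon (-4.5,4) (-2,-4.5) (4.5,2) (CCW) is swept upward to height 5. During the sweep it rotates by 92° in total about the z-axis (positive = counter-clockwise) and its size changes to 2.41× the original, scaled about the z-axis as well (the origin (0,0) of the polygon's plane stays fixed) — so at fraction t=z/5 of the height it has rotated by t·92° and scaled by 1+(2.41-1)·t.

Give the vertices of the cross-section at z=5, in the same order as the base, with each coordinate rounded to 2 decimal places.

Cross-section at z=5: (-9.26,-11.17) (11.01,-4.44) (-5.20,10.67)

t = z/height = 5/5 = 1
s = 1 + (scale-1)·z/height = 1 + (2.41-1)·5/5 = 2.410000
θ = twist·z/height = 92°·5/5 = 92.0000° = 1.605703 rad
cos θ = -0.034899, sin θ = 0.999391 (intermediates below are computed at full precision and shown rounded to 5 d.p.)
v1: (-4.5,4) → rotate → (-3.84052,-4.63686) → ×s → (-9.25564,-11.17482) → (-9.26,-11.17)
v2: (-2,-4.5) → rotate → (4.56706,-1.84173) → ×s → (11.00661,-4.43858) → (11.01,-4.44)
v3: (4.5,2) → rotate → (-2.15583,4.42746) → ×s → (-5.19555,10.67018) → (-5.20,10.67)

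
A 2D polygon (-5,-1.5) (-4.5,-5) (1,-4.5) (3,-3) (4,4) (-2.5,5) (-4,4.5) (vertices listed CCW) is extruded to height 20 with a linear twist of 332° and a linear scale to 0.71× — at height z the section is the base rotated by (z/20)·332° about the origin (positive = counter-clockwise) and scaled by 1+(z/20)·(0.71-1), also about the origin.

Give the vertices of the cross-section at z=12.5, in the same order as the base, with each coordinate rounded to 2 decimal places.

Cross-section at z=12.5: (3.06,2.98) (1.38,5.33) (-2.43,2.89) (-3.31,1.04) (-1.39,-4.42) (3.71,-2.69) (4.61,-1.76)

t = z/height = 12.5/20 = 0.625
s = 1 + (scale-1)·z/height = 1 + (0.71-1)·12.5/20 = 0.818750
θ = twist·z/height = 332°·12.5/20 = 207.5000° = 3.621558 rad
cos θ = -0.887011, sin θ = -0.461749 (intermediates below are computed at full precision and shown rounded to 5 d.p.)
v1: (-5,-1.5) → rotate → (3.74243,3.63926) → ×s → (3.06412,2.97964) → (3.06,2.98)
v2: (-4.5,-5) → rotate → (1.68281,6.51292) → ×s → (1.37780,5.33246) → (1.38,5.33)
v3: (1,-4.5) → rotate → (-2.96488,3.52980) → ×s → (-2.42750,2.89002) → (-2.43,2.89)
v4: (3,-3) → rotate → (-4.04628,1.27579) → ×s → (-3.31289,1.04455) → (-3.31,1.04)
v5: (4,4) → rotate → (-1.70105,-5.39504) → ×s → (-1.39273,-4.41719) → (-1.39,-4.42)
v6: (-2.5,5) → rotate → (4.52627,-3.28068) → ×s → (3.70588,-2.68606) → (3.71,-2.69)
v7: (-4,4.5) → rotate → (5.62591,-2.14455) → ×s → (4.60622,-1.75585) → (4.61,-1.76)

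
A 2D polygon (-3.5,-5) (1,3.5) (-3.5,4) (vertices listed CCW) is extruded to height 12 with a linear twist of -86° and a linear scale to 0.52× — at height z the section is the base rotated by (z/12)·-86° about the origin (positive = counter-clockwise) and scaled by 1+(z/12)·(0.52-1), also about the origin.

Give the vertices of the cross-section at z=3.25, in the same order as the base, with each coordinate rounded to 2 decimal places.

t = z/height = 3.25/12 = 0.270833
s = 1 + (scale-1)·z/height = 1 + (0.52-1)·3.25/12 = 0.870000
θ = twist·z/height = -86°·3.25/12 = -23.2917° = -0.406516 rad
cos θ = 0.918504, sin θ = -0.395412 (intermediates below are computed at full precision and shown rounded to 5 d.p.)
v1: (-3.5,-5) → rotate → (-5.19182,-3.20858) → ×s → (-4.51689,-2.79146) → (-4.52,-2.79)
v2: (1,3.5) → rotate → (2.30245,2.81935) → ×s → (2.00313,2.45284) → (2.00,2.45)
v3: (-3.5,4) → rotate → (-1.63312,5.05796) → ×s → (-1.42081,4.40042) → (-1.42,4.40)

Cross-section at z=3.25: (-4.52,-2.79) (2.00,2.45) (-1.42,4.40)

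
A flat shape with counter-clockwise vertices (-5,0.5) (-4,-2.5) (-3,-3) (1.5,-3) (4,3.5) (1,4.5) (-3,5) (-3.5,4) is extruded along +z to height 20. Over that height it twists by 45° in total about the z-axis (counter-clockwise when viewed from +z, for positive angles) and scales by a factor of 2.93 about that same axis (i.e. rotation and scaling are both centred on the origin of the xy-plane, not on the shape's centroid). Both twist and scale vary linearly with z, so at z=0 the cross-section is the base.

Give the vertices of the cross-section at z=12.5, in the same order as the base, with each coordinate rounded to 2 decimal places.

Cross-section at z=12.5: (-10.25,-4.23) (-5.18,-9.02) (-2.72,-8.96) (6.04,-4.28) (4.14,10.97) (-2.73,9.80) (-11.04,6.61) (-10.97,4.14)

t = z/height = 12.5/20 = 0.625
s = 1 + (scale-1)·z/height = 1 + (2.93-1)·12.5/20 = 2.206250
θ = twist·z/height = 45°·12.5/20 = 28.1250° = 0.490874 rad
cos θ = 0.881921, sin θ = 0.471397 (intermediates below are computed at full precision and shown rounded to 5 d.p.)
v1: (-5,0.5) → rotate → (-4.64530,-1.91602) → ×s → (-10.24870,-4.22723) → (-10.25,-4.23)
v2: (-4,-2.5) → rotate → (-2.34919,-4.09039) → ×s → (-5.18291,-9.02442) → (-5.18,-9.02)
v3: (-3,-3) → rotate → (-1.23157,-4.05995) → ×s → (-2.71716,-8.95727) → (-2.72,-8.96)
v4: (1.5,-3) → rotate → (2.73707,-1.93867) → ×s → (6.03867,-4.27719) → (6.04,-4.28)
v5: (4,3.5) → rotate → (1.87780,4.97231) → ×s → (4.14289,10.97016) → (4.14,10.97)
v6: (1,4.5) → rotate → (-1.23936,4.44004) → ×s → (-2.73435,9.79584) → (-2.73,9.80)
v7: (-3,5) → rotate → (-5.00275,2.99542) → ×s → (-11.03731,6.60864) → (-11.04,6.61)
v8: (-3.5,4) → rotate → (-4.97231,1.87780) → ×s → (-10.97016,4.14289) → (-10.97,4.14)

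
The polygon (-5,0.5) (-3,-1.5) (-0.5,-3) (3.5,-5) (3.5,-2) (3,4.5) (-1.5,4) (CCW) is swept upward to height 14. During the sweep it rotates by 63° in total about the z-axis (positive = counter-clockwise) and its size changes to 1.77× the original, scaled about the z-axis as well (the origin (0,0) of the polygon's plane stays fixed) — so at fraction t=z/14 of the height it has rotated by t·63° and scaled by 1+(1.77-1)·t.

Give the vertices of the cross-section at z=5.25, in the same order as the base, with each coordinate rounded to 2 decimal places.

Cross-section at z=5.25: (-6.16,-1.99) (-2.77,-3.32) (0.96,-3.80) (6.71,-4.10) (5.17,-0.55) (1.22,6.86) (-3.84,3.95)

t = z/height = 5.25/14 = 0.375
s = 1 + (scale-1)·z/height = 1 + (1.77-1)·5.25/14 = 1.288750
θ = twist·z/height = 63°·5.25/14 = 23.6250° = 0.412334 rad
cos θ = 0.916188, sin θ = 0.400749 (intermediates below are computed at full precision and shown rounded to 5 d.p.)
v1: (-5,0.5) → rotate → (-4.78131,-1.54565) → ×s → (-6.16192,-1.99196) → (-6.16,-1.99)
v2: (-3,-1.5) → rotate → (-2.14744,-2.57653) → ×s → (-2.76751,-3.32050) → (-2.77,-3.32)
v3: (-0.5,-3) → rotate → (0.74415,-2.94894) → ×s → (0.95903,-3.80044) → (0.96,-3.80)
v4: (3.5,-5) → rotate → (5.21040,-3.17832) → ×s → (6.71491,-4.09606) → (6.71,-4.10)
v5: (3.5,-2) → rotate → (4.00816,-0.42975) → ×s → (5.16551,-0.55385) → (5.17,-0.55)
v6: (3,4.5) → rotate → (0.94519,5.32509) → ×s → (1.21812,6.86271) → (1.22,6.86)
v7: (-1.5,4) → rotate → (-2.97728,3.06363) → ×s → (-3.83697,3.94825) → (-3.84,3.95)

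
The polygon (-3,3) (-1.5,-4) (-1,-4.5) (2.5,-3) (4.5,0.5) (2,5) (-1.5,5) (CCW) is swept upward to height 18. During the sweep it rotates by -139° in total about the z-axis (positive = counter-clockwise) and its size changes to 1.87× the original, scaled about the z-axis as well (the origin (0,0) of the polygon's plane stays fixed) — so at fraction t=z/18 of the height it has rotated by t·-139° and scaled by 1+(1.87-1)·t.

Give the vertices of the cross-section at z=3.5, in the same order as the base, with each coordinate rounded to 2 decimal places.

Cross-section at z=3.5: (-1.53,4.72) (-3.69,-3.37) (-3.43,-4.16) (1.01,-4.45) (4.95,-1.87) (4.74,4.14) (1.09,6.00)

t = z/height = 3.5/18 = 0.194444
s = 1 + (scale-1)·z/height = 1 + (1.87-1)·3.5/18 = 1.169167
θ = twist·z/height = -139°·3.5/18 = -27.0278° = -0.471724 rad
cos θ = 0.890786, sin θ = -0.454422 (intermediates below are computed at full precision and shown rounded to 5 d.p.)
v1: (-3,3) → rotate → (-1.30909,4.03563) → ×s → (-1.53055,4.71832) → (-1.53,4.72)
v2: (-1.5,-4) → rotate → (-3.15387,-2.88151) → ×s → (-3.68740,-3.36897) → (-3.69,-3.37)
v3: (-1,-4.5) → rotate → (-2.93569,-3.55412) → ×s → (-3.43231,-4.15535) → (-3.43,-4.16)
v4: (2.5,-3) → rotate → (0.86370,-3.80842) → ×s → (1.00981,-4.45267) → (1.01,-4.45)
v5: (4.5,0.5) → rotate → (4.23575,-1.59951) → ×s → (4.95230,-1.87009) → (4.95,-1.87)
v6: (2,5) → rotate → (4.05368,3.54509) → ×s → (4.73943,4.14480) → (4.74,4.14)
v7: (-1.5,5) → rotate → (0.93593,5.13557) → ×s → (1.09426,6.00433) → (1.09,6.00)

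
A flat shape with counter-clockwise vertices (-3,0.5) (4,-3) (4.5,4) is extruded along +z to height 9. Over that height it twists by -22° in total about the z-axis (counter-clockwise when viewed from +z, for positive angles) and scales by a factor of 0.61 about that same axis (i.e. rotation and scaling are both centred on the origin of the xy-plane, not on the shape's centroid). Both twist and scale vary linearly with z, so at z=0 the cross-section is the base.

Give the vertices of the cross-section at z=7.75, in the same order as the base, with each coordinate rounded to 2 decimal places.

t = z/height = 7.75/9 = 0.861111
s = 1 + (scale-1)·z/height = 1 + (0.61-1)·7.75/9 = 0.664167
θ = twist·z/height = -22°·7.75/9 = -18.9444° = -0.330643 rad
cos θ = 0.945834, sin θ = -0.324651 (intermediates below are computed at full precision and shown rounded to 5 d.p.)
v1: (-3,0.5) → rotate → (-2.67518,1.44687) → ×s → (-1.77676,0.96096) → (-1.78,0.96)
v2: (4,-3) → rotate → (2.80938,-4.13611) → ×s → (1.86590,-2.74706) → (1.87,-2.75)
v3: (4.5,4) → rotate → (5.55486,2.32240) → ×s → (3.68935,1.54246) → (3.69,1.54)

Cross-section at z=7.75: (-1.78,0.96) (1.87,-2.75) (3.69,1.54)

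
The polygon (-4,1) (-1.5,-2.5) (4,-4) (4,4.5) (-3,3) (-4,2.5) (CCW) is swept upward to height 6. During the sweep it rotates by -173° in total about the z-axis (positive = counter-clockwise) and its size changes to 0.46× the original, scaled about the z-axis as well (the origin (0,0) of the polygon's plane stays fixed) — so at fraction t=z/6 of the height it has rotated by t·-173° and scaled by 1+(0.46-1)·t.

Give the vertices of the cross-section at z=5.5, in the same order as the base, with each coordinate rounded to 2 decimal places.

Cross-section at z=5.5: (2.06,0.27) (0.24,1.45) (-2.62,1.14) (-1.05,-2.85) (1.96,-0.86) (2.34,-0.44)

t = z/height = 5.5/6 = 0.916667
s = 1 + (scale-1)·z/height = 1 + (0.46-1)·5.5/6 = 0.505000
θ = twist·z/height = -173°·5.5/6 = -158.5833° = -2.767801 rad
cos θ = -0.930950, sin θ = -0.365148 (intermediates below are computed at full precision and shown rounded to 5 d.p.)
v1: (-4,1) → rotate → (4.08895,0.52964) → ×s → (2.06492,0.26747) → (2.06,0.27)
v2: (-1.5,-2.5) → rotate → (0.48356,2.87510) → ×s → (0.24420,1.45192) → (0.24,1.45)
v3: (4,-4) → rotate → (-5.18439,2.26321) → ×s → (-2.61812,1.14292) → (-2.62,1.14)
v4: (4,4.5) → rotate → (-2.08063,-5.64986) → ×s → (-1.05072,-2.85318) → (-1.05,-2.85)
v5: (-3,3) → rotate → (3.88829,-1.69741) → ×s → (1.96359,-0.85719) → (1.96,-0.86)
v6: (-4,2.5) → rotate → (4.63667,-0.86678) → ×s → (2.34152,-0.43773) → (2.34,-0.44)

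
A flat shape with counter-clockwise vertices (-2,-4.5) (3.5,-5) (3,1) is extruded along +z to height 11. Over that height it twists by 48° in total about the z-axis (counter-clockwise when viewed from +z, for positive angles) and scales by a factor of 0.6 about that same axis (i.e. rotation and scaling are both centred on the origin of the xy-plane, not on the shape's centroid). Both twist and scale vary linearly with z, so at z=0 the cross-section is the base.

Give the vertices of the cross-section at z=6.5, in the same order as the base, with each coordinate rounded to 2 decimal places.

t = z/height = 6.5/11 = 0.590909
s = 1 + (scale-1)·z/height = 1 + (0.6-1)·6.5/11 = 0.763636
θ = twist·z/height = 48°·6.5/11 = 28.3636° = 0.495039 rad
cos θ = 0.879950, sin θ = 0.475066 (intermediates below are computed at full precision and shown rounded to 5 d.p.)
v1: (-2,-4.5) → rotate → (0.37790,-4.90991) → ×s → (0.28857,-3.74938) → (0.29,-3.75)
v2: (3.5,-5) → rotate → (5.45516,-2.73702) → ×s → (4.16575,-2.09009) → (4.17,-2.09)
v3: (3,1) → rotate → (2.16478,2.30515) → ×s → (1.65311,1.76029) → (1.65,1.76)

Cross-section at z=6.5: (0.29,-3.75) (4.17,-2.09) (1.65,1.76)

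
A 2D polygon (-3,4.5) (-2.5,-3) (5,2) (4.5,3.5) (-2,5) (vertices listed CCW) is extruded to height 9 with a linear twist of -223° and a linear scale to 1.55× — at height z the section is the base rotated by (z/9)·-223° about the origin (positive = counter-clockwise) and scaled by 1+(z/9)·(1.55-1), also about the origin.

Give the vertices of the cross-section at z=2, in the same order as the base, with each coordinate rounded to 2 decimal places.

Cross-section at z=2: (1.66,5.84) (-4.38,-0.05) (5.35,-2.81) (6.27,-1.30) (2.81,5.35)

t = z/height = 2/9 = 0.222222
s = 1 + (scale-1)·z/height = 1 + (1.55-1)·2/9 = 1.122222
θ = twist·z/height = -223°·2/9 = -49.5556° = -0.864908 rad
cos θ = 0.648710, sin θ = -0.761035 (intermediates below are computed at full precision and shown rounded to 5 d.p.)
v1: (-3,4.5) → rotate → (1.47853,5.20230) → ×s → (1.65924,5.83814) → (1.66,5.84)
v2: (-2.5,-3) → rotate → (-3.90488,-0.04354) → ×s → (-4.38215,-0.04886) → (-4.38,-0.05)
v3: (5,2) → rotate → (4.76562,-2.50776) → ×s → (5.34809,-2.81426) → (5.35,-2.81)
v4: (4.5,3.5) → rotate → (5.58282,-1.15417) → ×s → (6.26517,-1.29524) → (6.27,-1.30)
v5: (-2,5) → rotate → (2.50776,4.76562) → ×s → (2.81426,5.34809) → (2.81,5.35)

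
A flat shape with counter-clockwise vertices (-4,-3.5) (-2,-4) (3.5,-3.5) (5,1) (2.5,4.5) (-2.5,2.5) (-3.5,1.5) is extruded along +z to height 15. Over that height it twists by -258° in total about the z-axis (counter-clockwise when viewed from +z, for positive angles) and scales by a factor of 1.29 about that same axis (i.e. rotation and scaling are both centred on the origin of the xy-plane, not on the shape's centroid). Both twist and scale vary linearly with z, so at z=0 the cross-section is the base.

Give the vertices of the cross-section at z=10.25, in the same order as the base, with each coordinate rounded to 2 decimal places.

t = z/height = 10.25/15 = 0.683333
s = 1 + (scale-1)·z/height = 1 + (1.29-1)·10.25/15 = 1.198167
θ = twist·z/height = -258°·10.25/15 = -176.3000° = -3.077015 rad
cos θ = -0.997916, sin θ = -0.064532 (intermediates below are computed at full precision and shown rounded to 5 d.p.)
v1: (-4,-3.5) → rotate → (3.76580,3.75083) → ×s → (4.51206,4.49412) → (4.51,4.49)
v2: (-2,-4) → rotate → (1.73770,4.12073) → ×s → (2.08206,4.93732) → (2.08,4.94)
v3: (3.5,-3.5) → rotate → (-3.71857,3.26684) → ×s → (-4.45546,3.91422) → (-4.46,3.91)
v4: (5,1) → rotate → (-4.92505,-1.32058) → ×s → (-5.90103,-1.58227) → (-5.90,-1.58)
v5: (2.5,4.5) → rotate → (-2.20439,-4.65195) → ×s → (-2.64123,-5.57381) → (-2.64,-5.57)
v6: (-2.5,2.5) → rotate → (2.65612,-2.33346) → ×s → (3.18247,-2.79587) → (3.18,-2.80)
v7: (-3.5,1.5) → rotate → (3.58950,-1.27101) → ×s → (4.30082,-1.52288) → (4.30,-1.52)

Cross-section at z=10.25: (4.51,4.49) (2.08,4.94) (-4.46,3.91) (-5.90,-1.58) (-2.64,-5.57) (3.18,-2.80) (4.30,-1.52)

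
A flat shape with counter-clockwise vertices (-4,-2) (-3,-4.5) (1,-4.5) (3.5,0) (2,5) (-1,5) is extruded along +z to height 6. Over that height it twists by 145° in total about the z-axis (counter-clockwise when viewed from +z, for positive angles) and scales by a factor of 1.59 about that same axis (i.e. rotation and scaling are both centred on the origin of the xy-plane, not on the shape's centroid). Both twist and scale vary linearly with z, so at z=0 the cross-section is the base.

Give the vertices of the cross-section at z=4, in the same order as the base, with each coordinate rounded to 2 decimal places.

t = z/height = 4/6 = 0.666667
s = 1 + (scale-1)·z/height = 1 + (1.59-1)·4/6 = 1.393333
θ = twist·z/height = 145°·4/6 = 96.6667° = 1.687152 rad
cos θ = -0.116093, sin θ = 0.993238 (intermediates below are computed at full precision and shown rounded to 5 d.p.)
v1: (-4,-2) → rotate → (2.45085,-3.74077) → ×s → (3.41485,-5.21214) → (3.41,-5.21)
v2: (-3,-4.5) → rotate → (4.81785,-2.45730) → ×s → (6.71287,-3.42383) → (6.71,-3.42)
v3: (1,-4.5) → rotate → (4.35348,1.51566) → ×s → (6.06585,2.11181) → (6.07,2.11)
v4: (3.5,0) → rotate → (-0.40633,3.47633) → ×s → (-0.56615,4.84369) → (-0.57,4.84)
v5: (2,5) → rotate → (-5.19838,1.40601) → ×s → (-7.24307,1.95904) → (-7.24,1.96)
v6: (-1,5) → rotate → (-4.85010,-1.57370) → ×s → (-6.75780,-2.19269) → (-6.76,-2.19)

Cross-section at z=4: (3.41,-5.21) (6.71,-3.42) (6.07,2.11) (-0.57,4.84) (-7.24,1.96) (-6.76,-2.19)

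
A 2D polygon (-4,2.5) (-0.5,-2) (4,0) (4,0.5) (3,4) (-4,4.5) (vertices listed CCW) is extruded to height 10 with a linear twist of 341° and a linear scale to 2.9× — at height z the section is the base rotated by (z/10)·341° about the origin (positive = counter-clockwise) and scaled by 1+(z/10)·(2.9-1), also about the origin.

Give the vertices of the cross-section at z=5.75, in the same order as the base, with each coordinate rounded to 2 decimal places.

t = z/height = 5.75/10 = 0.575
s = 1 + (scale-1)·z/height = 1 + (2.9-1)·5.75/10 = 2.092500
θ = twist·z/height = 341°·5.75/10 = 196.0750° = 3.422154 rad
cos θ = -0.960900, sin θ = -0.276895 (intermediates below are computed at full precision and shown rounded to 5 d.p.)
v1: (-4,2.5) → rotate → (4.53584,-1.29467) → ×s → (9.49124,-2.70909) → (9.49,-2.71)
v2: (-0.5,-2) → rotate → (-0.07334,2.06025) → ×s → (-0.15347,4.31107) → (-0.15,4.31)
v3: (4,0) → rotate → (-3.84360,-1.10758) → ×s → (-8.04273,-2.31761) → (-8.04,-2.32)
v4: (4,0.5) → rotate → (-3.70515,-1.58803) → ×s → (-7.75303,-3.32296) → (-7.75,-3.32)
v5: (3,4) → rotate → (-1.77512,-4.67429) → ×s → (-3.71444,-9.78094) → (-3.71,-9.78)
v6: (-4,4.5) → rotate → (5.08963,-3.21647) → ×s → (10.65005,-6.73046) → (10.65,-6.73)

Cross-section at z=5.75: (9.49,-2.71) (-0.15,4.31) (-8.04,-2.32) (-7.75,-3.32) (-3.71,-9.78) (10.65,-6.73)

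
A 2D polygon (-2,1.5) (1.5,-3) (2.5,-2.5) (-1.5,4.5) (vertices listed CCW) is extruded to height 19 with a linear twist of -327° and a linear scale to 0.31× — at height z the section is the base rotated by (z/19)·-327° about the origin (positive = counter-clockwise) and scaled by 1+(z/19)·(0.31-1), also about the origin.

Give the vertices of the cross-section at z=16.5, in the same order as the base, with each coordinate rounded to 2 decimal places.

t = z/height = 16.5/19 = 0.868421
s = 1 + (scale-1)·z/height = 1 + (0.31-1)·16.5/19 = 0.400789
θ = twist·z/height = -327°·16.5/19 = -283.9737° = -4.956276 rad
cos θ = 0.241476, sin θ = 0.970407 (intermediates below are computed at full precision and shown rounded to 5 d.p.)
v1: (-2,1.5) → rotate → (-1.93856,-1.57860) → ×s → (-0.77696,-0.63269) → (-0.78,-0.63)
v2: (1.5,-3) → rotate → (3.27343,0.73118) → ×s → (1.31196,0.29305) → (1.31,0.29)
v3: (2.5,-2.5) → rotate → (3.02971,1.82233) → ×s → (1.21427,0.73037) → (1.21,0.73)
v4: (-1.5,4.5) → rotate → (-4.72904,-0.36897) → ×s → (-1.89535,-0.14788) → (-1.90,-0.15)

Cross-section at z=16.5: (-0.78,-0.63) (1.31,0.29) (1.21,0.73) (-1.90,-0.15)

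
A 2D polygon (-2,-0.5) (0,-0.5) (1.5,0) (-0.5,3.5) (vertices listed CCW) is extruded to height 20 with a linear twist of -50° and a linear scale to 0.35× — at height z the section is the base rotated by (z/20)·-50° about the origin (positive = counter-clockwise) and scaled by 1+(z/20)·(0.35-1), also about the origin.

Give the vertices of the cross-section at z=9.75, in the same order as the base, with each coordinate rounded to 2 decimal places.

t = z/height = 9.75/20 = 0.4875
s = 1 + (scale-1)·z/height = 1 + (0.35-1)·9.75/20 = 0.683125
θ = twist·z/height = -50°·9.75/20 = -24.3750° = -0.425424 rad
cos θ = 0.910864, sin θ = -0.412707 (intermediates below are computed at full precision and shown rounded to 5 d.p.)
v1: (-2,-0.5) → rotate → (-2.02808,0.36998) → ×s → (-1.38543,0.25274) → (-1.39,0.25)
v2: (0,-0.5) → rotate → (-0.20635,-0.45543) → ×s → (-0.14097,-0.31112) → (-0.14,-0.31)
v3: (1.5,0) → rotate → (1.36630,-0.61906) → ×s → (0.93335,-0.42290) → (0.93,-0.42)
v4: (-0.5,3.5) → rotate → (0.98904,3.39438) → ×s → (0.67564,2.31878) → (0.68,2.32)

Cross-section at z=9.75: (-1.39,0.25) (-0.14,-0.31) (0.93,-0.42) (0.68,2.32)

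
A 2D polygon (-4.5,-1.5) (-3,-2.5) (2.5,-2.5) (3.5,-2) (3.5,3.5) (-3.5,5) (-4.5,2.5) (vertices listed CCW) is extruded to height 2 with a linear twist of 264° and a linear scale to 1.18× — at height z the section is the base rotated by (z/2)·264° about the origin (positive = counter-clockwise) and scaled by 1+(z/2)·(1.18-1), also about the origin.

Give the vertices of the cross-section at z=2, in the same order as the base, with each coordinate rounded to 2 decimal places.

t = z/height = 2/2 = 1
s = 1 + (scale-1)·z/height = 1 + (1.18-1)·2/2 = 1.180000
θ = twist·z/height = 264°·2/2 = 264.0000° = 4.607669 rad
cos θ = -0.104528, sin θ = -0.994522 (intermediates below are computed at full precision and shown rounded to 5 d.p.)
v1: (-4.5,-1.5) → rotate → (-1.02140,4.63214) → ×s → (-1.20526,5.46593) → (-1.21,5.47)
v2: (-3,-2.5) → rotate → (-2.17272,3.24489) → ×s → (-2.56381,3.82897) → (-2.56,3.83)
v3: (2.5,-2.5) → rotate → (-2.74763,-2.22498) → ×s → (-3.24220,-2.62548) → (-3.24,-2.63)
v4: (3.5,-2) → rotate → (-2.35489,-3.27177) → ×s → (-2.77877,-3.86069) → (-2.78,-3.86)
v5: (3.5,3.5) → rotate → (3.11498,-3.84668) → ×s → (3.67567,-4.53908) → (3.68,-4.54)
v6: (-3.5,5) → rotate → (5.33846,2.95818) → ×s → (6.29938,3.49066) → (6.30,3.49)
v7: (-4.5,2.5) → rotate → (2.95668,4.21403) → ×s → (3.48889,4.97255) → (3.49,4.97)

Cross-section at z=2: (-1.21,5.47) (-2.56,3.83) (-3.24,-2.63) (-2.78,-3.86) (3.68,-4.54) (6.30,3.49) (3.49,4.97)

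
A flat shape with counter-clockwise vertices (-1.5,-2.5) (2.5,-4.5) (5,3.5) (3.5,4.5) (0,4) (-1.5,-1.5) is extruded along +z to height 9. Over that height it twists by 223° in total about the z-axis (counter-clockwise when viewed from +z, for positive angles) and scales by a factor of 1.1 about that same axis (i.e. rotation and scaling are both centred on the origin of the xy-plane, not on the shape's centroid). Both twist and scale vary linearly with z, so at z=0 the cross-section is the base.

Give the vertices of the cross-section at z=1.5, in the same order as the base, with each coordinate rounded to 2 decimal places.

Cross-section at z=1.5: (0.32,-2.95) (4.79,-2.11) (1.90,5.91) (0.07,5.80) (-2.46,3.24) (-0.29,-2.14)

t = z/height = 1.5/9 = 0.166667
s = 1 + (scale-1)·z/height = 1 + (1.1-1)·1.5/9 = 1.016667
θ = twist·z/height = 223°·1.5/9 = 37.1667° = 0.648681 rad
cos θ = 0.796882, sin θ = 0.604136 (intermediates below are computed at full precision and shown rounded to 5 d.p.)
v1: (-1.5,-2.5) → rotate → (0.31502,-2.89841) → ×s → (0.32027,-2.94671) → (0.32,-2.95)
v2: (2.5,-4.5) → rotate → (4.71081,-2.07563) → ×s → (4.78933,-2.11022) → (4.79,-2.11)
v3: (5,3.5) → rotate → (1.86993,5.80976) → ×s → (1.90110,5.90659) → (1.90,5.91)
v4: (3.5,4.5) → rotate → (0.07048,5.70044) → ×s → (0.07165,5.79545) → (0.07,5.80)
v5: (0,4) → rotate → (-2.41654,3.18753) → ×s → (-2.45682,3.24065) → (-2.46,3.24)
v6: (-1.5,-1.5) → rotate → (-0.28912,-2.10153) → ×s → (-0.29394,-2.13655) → (-0.29,-2.14)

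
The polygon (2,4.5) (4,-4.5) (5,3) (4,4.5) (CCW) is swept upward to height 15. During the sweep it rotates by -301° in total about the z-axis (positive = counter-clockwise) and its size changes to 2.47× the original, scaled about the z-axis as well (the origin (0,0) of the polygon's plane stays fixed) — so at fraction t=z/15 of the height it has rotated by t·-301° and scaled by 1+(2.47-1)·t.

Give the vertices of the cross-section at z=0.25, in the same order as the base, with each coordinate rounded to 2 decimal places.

t = z/height = 0.25/15 = 0.0166667
s = 1 + (scale-1)·z/height = 1 + (2.47-1)·0.25/15 = 1.024500
θ = twist·z/height = -301°·0.25/15 = -5.0167° = -0.087557 rad
cos θ = 0.996169, sin θ = -0.087446 (intermediates below are computed at full precision and shown rounded to 5 d.p.)
v1: (2,4.5) → rotate → (2.38584,4.30787) → ×s → (2.44430,4.41341) → (2.44,4.41)
v2: (4,-4.5) → rotate → (3.59117,-4.83254) → ×s → (3.67916,-4.95094) → (3.68,-4.95)
v3: (5,3) → rotate → (5.24318,2.55128) → ×s → (5.37164,2.61379) → (5.37,2.61)
v4: (4,4.5) → rotate → (4.37818,4.13298) → ×s → (4.48545,4.23424) → (4.49,4.23)

Cross-section at z=0.25: (2.44,4.41) (3.68,-4.95) (5.37,2.61) (4.49,4.23)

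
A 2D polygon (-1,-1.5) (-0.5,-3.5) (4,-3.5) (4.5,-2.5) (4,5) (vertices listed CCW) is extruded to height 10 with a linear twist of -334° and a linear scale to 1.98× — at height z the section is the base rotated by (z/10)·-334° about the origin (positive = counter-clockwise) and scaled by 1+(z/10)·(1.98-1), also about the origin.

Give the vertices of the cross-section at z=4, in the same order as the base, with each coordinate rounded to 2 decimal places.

t = z/height = 4/10 = 0.4
s = 1 + (scale-1)·z/height = 1 + (1.98-1)·4/10 = 1.392000
θ = twist·z/height = -334°·4/10 = -133.6000° = -2.331760 rad
cos θ = -0.689620, sin θ = -0.724172 (intermediates below are computed at full precision and shown rounded to 5 d.p.)
v1: (-1,-1.5) → rotate → (-0.39664,1.75860) → ×s → (-0.55212,2.44797) → (-0.55,2.45)
v2: (-0.5,-3.5) → rotate → (-2.18979,2.77575) → ×s → (-3.04819,3.86385) → (-3.05,3.86)
v3: (4,-3.5) → rotate → (-5.29308,-0.48302) → ×s → (-7.36797,-0.67236) → (-7.37,-0.67)
v4: (4.5,-2.5) → rotate → (-4.91372,-1.53472) → ×s → (-6.83989,-2.13634) → (-6.84,-2.14)
v5: (4,5) → rotate → (0.86238,-6.34479) → ×s → (1.20043,-8.83194) → (1.20,-8.83)

Cross-section at z=4: (-0.55,2.45) (-3.05,3.86) (-7.37,-0.67) (-6.84,-2.14) (1.20,-8.83)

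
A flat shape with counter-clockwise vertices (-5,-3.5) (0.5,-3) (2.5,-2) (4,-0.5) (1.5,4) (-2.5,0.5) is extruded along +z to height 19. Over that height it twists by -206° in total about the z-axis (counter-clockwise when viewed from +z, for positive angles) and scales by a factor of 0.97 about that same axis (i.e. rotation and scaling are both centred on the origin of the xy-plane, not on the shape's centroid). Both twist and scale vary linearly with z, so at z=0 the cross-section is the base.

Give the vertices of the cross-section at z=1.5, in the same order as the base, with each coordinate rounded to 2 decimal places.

Cross-section at z=1.5: (-5.77,-1.96) (-0.36,-3.01) (1.84,-2.61) (3.69,-1.60) (2.55,3.41) (-2.25,1.18)

t = z/height = 1.5/19 = 0.0789474
s = 1 + (scale-1)·z/height = 1 + (0.97-1)·1.5/19 = 0.997632
θ = twist·z/height = -206°·1.5/19 = -16.2632° = -0.283846 rad
cos θ = 0.959986, sin θ = -0.280049 (intermediates below are computed at full precision and shown rounded to 5 d.p.)
v1: (-5,-3.5) → rotate → (-5.78010,-1.95970) → ×s → (-5.76641,-1.95506) → (-5.77,-1.96)
v2: (0.5,-3) → rotate → (-0.36016,-3.01998) → ×s → (-0.35930,-3.01283) → (-0.36,-3.01)
v3: (2.5,-2) → rotate → (1.83986,-2.62009) → ×s → (1.83551,-2.61389) → (1.84,-2.61)
v4: (4,-0.5) → rotate → (3.69992,-1.60019) → ×s → (3.69115,-1.59640) → (3.69,-1.60)
v5: (1.5,4) → rotate → (2.56018,3.41987) → ×s → (2.55411,3.41177) → (2.55,3.41)
v6: (-2.5,0.5) → rotate → (-2.25994,1.18012) → ×s → (-2.25459,1.17732) → (-2.25,1.18)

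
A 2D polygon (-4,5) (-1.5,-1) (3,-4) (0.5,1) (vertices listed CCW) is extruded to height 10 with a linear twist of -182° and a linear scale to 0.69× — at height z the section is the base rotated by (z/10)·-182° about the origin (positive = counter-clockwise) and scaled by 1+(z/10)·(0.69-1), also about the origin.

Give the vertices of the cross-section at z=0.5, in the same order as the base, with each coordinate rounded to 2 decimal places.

t = z/height = 0.5/10 = 0.05
s = 1 + (scale-1)·z/height = 1 + (0.69-1)·0.5/10 = 0.984500
θ = twist·z/height = -182°·0.5/10 = -9.1000° = -0.158825 rad
cos θ = 0.987414, sin θ = -0.158158 (intermediates below are computed at full precision and shown rounded to 5 d.p.)
v1: (-4,5) → rotate → (-3.15886,5.56970) → ×s → (-3.10990,5.48337) → (-3.11,5.48)
v2: (-1.5,-1) → rotate → (-1.63928,-0.75018) → ×s → (-1.61387,-0.73855) → (-1.61,-0.74)
v3: (3,-4) → rotate → (2.32961,-4.42413) → ×s → (2.29350,-4.35556) → (2.29,-4.36)
v4: (0.5,1) → rotate → (0.65186,0.90833) → ×s → (0.64176,0.89426) → (0.64,0.89)

Cross-section at z=0.5: (-3.11,5.48) (-1.61,-0.74) (2.29,-4.36) (0.64,0.89)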